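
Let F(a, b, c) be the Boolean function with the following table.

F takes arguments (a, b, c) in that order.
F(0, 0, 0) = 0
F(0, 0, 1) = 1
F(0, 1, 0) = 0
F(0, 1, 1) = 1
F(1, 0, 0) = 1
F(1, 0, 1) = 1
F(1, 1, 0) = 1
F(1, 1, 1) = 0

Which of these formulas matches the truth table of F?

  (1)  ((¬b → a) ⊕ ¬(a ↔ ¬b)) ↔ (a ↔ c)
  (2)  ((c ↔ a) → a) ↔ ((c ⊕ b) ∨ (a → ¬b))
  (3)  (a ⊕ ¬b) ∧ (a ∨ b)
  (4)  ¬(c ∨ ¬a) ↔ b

2

(1): at (0,0,0) it gives 1, but F = 0 — eliminated.
(3): at (0,0,1) it gives 0, but F = 1 — eliminated.
(4): at (0,0,0) it gives 1, but F = 0 — eliminated.
That leaves (2). Evaluating it on every row reproduces the table of F exactly.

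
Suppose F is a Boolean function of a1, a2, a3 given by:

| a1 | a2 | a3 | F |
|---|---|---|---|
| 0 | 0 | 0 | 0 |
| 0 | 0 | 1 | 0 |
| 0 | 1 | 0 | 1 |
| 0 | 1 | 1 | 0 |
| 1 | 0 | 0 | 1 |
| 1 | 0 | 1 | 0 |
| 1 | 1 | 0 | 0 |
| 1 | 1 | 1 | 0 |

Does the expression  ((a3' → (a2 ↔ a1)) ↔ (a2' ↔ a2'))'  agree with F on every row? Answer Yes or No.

Yes

Test each input against both F and the formula:
  a1=0, a2=0, a3=0: formula gives 0, F = 0 ✓
  a1=0, a2=0, a3=1: formula gives 0, F = 0 ✓
  a1=0, a2=1, a3=0: formula gives 1, F = 1 ✓
  a1=0, a2=1, a3=1: formula gives 0, F = 0 ✓
  a1=1, a2=0, a3=0: formula gives 1, F = 1 ✓
  …and likewise for the remaining 3 rows.
No disagreement on any input; they are logically equivalent.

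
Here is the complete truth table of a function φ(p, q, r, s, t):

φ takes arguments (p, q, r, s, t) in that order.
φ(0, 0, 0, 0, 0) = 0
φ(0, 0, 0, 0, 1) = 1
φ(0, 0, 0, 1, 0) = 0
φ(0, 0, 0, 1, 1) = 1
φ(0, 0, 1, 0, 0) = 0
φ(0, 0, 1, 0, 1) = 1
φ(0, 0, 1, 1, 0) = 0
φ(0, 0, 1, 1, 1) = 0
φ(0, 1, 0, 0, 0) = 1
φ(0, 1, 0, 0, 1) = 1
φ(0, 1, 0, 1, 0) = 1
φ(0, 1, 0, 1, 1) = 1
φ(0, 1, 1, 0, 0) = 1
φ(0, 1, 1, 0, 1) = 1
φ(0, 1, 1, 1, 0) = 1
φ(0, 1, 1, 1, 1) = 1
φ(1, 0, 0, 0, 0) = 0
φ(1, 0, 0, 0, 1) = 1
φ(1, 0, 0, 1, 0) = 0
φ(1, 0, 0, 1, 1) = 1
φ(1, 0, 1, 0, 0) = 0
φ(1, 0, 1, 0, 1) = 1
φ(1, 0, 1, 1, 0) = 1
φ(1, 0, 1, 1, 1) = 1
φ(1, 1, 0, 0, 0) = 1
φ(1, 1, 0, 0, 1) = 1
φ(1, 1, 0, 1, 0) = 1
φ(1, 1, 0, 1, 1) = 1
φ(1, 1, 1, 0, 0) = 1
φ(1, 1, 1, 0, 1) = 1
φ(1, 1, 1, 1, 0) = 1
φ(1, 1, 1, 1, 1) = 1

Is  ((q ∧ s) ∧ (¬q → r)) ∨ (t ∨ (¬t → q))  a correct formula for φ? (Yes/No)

Check the formula against φ row by row:
  p=0, q=0, r=0, s=0, t=0: formula gives 0, φ = 0 ✓
  p=0, q=0, r=0, s=0, t=1: formula gives 1, φ = 1 ✓
  p=0, q=0, r=0, s=1, t=0: formula gives 0, φ = 0 ✓
  p=0, q=0, r=0, s=1, t=1: formula gives 1, φ = 1 ✓
  …
  p=0, q=0, r=1, s=1, t=1: formula gives 1, but φ = 0 ✗
Row (0,0,1,1,1) is a counterexample, so the formula is not equivalent to φ.

No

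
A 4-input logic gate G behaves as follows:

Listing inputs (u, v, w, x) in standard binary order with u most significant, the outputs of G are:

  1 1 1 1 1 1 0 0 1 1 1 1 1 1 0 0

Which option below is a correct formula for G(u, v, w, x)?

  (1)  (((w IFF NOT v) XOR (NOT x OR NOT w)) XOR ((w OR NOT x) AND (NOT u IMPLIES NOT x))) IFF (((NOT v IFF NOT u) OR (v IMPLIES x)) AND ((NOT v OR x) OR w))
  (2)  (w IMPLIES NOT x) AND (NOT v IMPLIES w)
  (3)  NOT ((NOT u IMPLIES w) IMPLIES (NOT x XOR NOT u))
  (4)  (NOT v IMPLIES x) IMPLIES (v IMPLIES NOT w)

4

(1) fails at (0,0,0,0): the formula yields 0, G is 1.
(2) fails at (0,0,0,0): the formula yields 0, G is 1.
(3) fails at (0,0,0,0): the formula yields 0, G is 1.
Only (4) survives; checking it on all 16 rows confirms it matches G.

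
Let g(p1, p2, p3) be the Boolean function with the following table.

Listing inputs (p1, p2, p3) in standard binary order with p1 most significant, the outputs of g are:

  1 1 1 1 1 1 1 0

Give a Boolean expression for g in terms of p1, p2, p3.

g(p1, p2, p3) = not ((p1 and p2) and p3)

The output is 0 only when every input is 1 — NAND of all inputs.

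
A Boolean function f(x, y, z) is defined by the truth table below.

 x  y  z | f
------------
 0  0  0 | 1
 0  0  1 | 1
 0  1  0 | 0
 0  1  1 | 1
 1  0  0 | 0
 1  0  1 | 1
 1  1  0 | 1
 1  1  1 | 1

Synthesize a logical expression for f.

The 0-rows are (0,1,0), (1,0,0). Take each as a conjunction (¬x·y·¬z, x·¬y·¬z), form their disjunction, and complement — that gives a formula that is 1 everywhere f is.

f(x, y, z) = ¬(((¬x ∧ y) ∧ ¬z) ∨ ((x ∧ ¬y) ∧ ¬z))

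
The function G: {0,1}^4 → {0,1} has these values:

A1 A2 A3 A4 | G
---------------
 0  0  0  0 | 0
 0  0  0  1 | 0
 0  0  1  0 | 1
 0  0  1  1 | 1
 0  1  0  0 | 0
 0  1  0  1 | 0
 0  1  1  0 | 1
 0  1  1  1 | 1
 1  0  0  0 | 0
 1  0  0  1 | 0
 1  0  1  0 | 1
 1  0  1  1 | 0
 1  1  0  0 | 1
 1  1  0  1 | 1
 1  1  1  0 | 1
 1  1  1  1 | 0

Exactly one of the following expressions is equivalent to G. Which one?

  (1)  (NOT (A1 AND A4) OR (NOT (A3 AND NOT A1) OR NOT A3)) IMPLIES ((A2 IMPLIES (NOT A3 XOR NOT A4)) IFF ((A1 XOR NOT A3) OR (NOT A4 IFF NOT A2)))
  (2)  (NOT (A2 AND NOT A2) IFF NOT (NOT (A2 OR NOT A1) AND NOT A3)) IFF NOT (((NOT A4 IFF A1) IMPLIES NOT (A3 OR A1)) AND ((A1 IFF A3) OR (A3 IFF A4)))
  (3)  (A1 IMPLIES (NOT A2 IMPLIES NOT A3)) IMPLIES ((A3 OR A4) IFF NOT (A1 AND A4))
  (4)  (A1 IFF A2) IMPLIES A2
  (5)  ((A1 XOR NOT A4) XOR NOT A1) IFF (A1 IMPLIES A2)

(1) disagrees with G on (0,0,0,0) (formula → 1, table → 0); rule it out.
(3) disagrees with G on (0,0,0,1) (formula → 1, table → 0); rule it out.
(4) disagrees with G on (0,0,1,0) (formula → 0, table → 1); rule it out.
(5) disagrees with G on (0,0,0,1) (formula → 1, table → 0); rule it out.
Only (2) survives; checking it on all 16 rows confirms it matches G.

2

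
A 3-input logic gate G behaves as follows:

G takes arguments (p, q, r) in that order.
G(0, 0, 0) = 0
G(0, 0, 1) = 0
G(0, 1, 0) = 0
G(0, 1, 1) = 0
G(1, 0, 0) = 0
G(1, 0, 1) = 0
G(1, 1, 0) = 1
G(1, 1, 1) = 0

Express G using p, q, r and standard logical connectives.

Only row (1,1,0) gives 1. That row's minterm p·q·¬r is G directly.

G(p, q, r) = (p AND q) AND NOT r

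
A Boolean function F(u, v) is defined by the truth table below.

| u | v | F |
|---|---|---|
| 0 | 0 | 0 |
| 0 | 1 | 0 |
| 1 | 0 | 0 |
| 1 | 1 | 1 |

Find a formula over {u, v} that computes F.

F(u, v) = u AND v

The output is 1 only when every input is 1 — the AND of all inputs.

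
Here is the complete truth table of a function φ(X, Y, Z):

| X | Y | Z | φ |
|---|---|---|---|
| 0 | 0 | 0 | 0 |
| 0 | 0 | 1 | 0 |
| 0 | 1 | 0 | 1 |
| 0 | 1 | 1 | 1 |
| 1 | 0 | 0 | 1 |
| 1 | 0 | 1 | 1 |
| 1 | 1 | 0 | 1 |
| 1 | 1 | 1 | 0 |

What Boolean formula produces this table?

φ(X, Y, Z) = NOT ((((NOT X AND NOT Y) AND NOT Z) OR ((NOT X AND NOT Y) AND Z)) OR ((X AND Y) AND Z))

There are just 3 zero rows: (0,0,0), (0,0,1), (1,1,1). Their minterms are ¬X·¬Y·¬Z, ¬X·¬Y·Z, X·Y·Z; the OR of those covers precisely the 0-outputs, and negating it yields φ.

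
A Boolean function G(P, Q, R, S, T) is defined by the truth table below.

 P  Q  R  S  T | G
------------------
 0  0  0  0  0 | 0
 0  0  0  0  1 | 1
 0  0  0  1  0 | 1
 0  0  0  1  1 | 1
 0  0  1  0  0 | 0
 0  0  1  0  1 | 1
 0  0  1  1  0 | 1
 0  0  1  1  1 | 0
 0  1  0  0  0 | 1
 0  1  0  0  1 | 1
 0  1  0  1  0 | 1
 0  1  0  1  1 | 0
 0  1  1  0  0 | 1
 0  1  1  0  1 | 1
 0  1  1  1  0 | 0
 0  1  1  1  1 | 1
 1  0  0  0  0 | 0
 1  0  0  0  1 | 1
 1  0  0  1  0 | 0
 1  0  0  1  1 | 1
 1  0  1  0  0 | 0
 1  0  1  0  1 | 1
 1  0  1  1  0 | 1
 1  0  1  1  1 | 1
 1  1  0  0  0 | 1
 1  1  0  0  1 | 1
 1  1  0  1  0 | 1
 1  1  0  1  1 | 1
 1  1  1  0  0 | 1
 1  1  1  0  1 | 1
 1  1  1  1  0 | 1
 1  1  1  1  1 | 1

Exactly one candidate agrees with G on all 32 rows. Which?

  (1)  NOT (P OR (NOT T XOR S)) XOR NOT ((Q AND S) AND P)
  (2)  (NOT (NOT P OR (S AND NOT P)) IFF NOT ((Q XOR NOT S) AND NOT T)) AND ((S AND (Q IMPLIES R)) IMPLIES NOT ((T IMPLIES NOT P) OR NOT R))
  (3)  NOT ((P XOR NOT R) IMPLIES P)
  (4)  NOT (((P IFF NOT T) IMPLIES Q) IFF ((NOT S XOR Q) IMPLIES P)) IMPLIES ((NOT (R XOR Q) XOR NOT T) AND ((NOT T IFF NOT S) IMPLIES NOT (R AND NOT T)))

(1) disagrees with G on (0,0,0,0,0) (formula → 1, table → 0); rule it out.
(2) disagrees with G on (0,0,0,0,0) (formula → 1, table → 0); rule it out.
(3) disagrees with G on (0,0,0,0,0) (formula → 1, table → 0); rule it out.
Only (4) survives; checking it on all 32 rows confirms it matches G.

4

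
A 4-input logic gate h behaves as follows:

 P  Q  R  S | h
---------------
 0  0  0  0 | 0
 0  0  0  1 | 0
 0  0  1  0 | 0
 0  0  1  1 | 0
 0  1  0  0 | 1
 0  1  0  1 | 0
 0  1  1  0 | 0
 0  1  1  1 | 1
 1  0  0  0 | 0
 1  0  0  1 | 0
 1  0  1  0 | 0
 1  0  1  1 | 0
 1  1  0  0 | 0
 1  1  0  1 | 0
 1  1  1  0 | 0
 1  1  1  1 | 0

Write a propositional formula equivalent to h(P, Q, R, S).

Collect the rows where h=1 — (0,1,0,0), (0,1,1,1) — and write one minterm per row: ¬P·Q·¬R·¬S, ¬P·Q·R·S. Their union (logical OR) reproduces the table exactly.

h(P, Q, R, S) = (((¬P ∧ Q) ∧ ¬R) ∧ ¬S) ∨ (((¬P ∧ Q) ∧ R) ∧ S)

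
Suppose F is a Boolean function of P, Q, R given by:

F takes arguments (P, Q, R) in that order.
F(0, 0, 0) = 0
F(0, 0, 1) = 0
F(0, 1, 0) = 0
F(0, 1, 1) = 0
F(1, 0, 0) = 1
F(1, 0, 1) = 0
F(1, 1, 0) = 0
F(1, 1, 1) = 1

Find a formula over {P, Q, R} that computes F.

Collect the rows where F=1 — (1,0,0), (1,1,1) — and write one minterm per row: P·¬Q·¬R, P·Q·R. Their union (logical OR) reproduces the table exactly.

F(P, Q, R) = ((P AND NOT Q) AND NOT R) OR ((P AND Q) AND R)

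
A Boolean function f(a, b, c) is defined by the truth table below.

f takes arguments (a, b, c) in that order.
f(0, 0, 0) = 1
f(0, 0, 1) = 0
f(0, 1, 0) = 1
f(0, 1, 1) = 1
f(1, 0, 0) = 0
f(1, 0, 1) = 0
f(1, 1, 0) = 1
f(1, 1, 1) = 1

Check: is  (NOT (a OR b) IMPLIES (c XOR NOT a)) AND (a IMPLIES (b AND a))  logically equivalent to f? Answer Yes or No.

Test each input against both f and the formula:
  a=0, b=0, c=0: formula gives 1, f = 1 ✓
  a=0, b=0, c=1: formula gives 0, f = 0 ✓
  a=0, b=1, c=0: formula gives 1, f = 1 ✓
  a=0, b=1, c=1: formula gives 1, f = 1 ✓
  a=1, b=0, c=0: formula gives 0, f = 0 ✓
  … (the remaining 3 rows also agree.)
No disagreement on any input; they are logically equivalent.

Yes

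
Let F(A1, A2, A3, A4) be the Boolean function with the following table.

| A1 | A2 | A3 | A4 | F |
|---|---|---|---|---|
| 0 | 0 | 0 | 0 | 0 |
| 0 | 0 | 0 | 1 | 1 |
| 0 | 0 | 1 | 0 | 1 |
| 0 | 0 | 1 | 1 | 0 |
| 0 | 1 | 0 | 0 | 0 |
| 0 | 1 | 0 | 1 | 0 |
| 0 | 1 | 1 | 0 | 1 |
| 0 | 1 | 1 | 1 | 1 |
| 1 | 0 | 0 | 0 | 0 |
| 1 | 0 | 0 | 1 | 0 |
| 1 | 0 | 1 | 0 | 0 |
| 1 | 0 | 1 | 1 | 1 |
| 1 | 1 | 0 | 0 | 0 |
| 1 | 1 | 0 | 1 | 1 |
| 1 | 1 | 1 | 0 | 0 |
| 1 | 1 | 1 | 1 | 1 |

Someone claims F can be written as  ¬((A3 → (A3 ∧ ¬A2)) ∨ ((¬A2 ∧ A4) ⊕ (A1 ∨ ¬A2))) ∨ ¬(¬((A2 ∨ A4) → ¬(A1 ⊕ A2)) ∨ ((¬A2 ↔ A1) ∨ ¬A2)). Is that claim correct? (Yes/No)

No

Check the formula against F row by row:
  A1=0, A2=0, A3=0, A4=0: formula gives 0, F = 0 ✓
  A1=0, A2=0, A3=0, A4=1: formula gives 0, but F = 1 ✗
Row (0,0,0,1) is a counterexample, so the formula is not equivalent to F.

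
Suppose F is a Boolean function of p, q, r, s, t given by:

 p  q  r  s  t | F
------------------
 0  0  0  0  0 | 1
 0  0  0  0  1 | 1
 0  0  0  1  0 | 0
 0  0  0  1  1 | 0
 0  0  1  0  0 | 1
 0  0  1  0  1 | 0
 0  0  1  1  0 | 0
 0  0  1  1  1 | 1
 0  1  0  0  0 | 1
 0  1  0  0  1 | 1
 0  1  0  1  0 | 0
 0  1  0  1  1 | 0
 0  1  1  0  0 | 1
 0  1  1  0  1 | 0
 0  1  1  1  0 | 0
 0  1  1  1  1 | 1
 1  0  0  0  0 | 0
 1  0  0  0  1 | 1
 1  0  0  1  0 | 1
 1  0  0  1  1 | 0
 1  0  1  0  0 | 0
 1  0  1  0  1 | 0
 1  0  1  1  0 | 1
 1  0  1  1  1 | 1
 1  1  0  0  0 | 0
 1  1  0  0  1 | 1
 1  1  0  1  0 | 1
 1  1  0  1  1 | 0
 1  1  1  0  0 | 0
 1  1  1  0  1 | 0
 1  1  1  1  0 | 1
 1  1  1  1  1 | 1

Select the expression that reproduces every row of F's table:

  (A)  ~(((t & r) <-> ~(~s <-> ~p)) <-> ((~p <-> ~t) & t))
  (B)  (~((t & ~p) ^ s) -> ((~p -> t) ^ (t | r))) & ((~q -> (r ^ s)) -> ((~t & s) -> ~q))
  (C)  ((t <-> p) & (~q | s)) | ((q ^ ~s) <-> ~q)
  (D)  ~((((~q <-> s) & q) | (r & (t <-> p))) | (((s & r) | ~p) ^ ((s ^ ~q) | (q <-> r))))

(B): at (0,0,0,0,0) it gives 0, but F = 1 — eliminated.
(C): at (0,0,0,1,0) it gives 1, but F = 0 — eliminated.
(D): at (0,0,0,1,0) it gives 1, but F = 0 — eliminated.
Only (A) survives; checking it on all 32 rows confirms it matches F.

A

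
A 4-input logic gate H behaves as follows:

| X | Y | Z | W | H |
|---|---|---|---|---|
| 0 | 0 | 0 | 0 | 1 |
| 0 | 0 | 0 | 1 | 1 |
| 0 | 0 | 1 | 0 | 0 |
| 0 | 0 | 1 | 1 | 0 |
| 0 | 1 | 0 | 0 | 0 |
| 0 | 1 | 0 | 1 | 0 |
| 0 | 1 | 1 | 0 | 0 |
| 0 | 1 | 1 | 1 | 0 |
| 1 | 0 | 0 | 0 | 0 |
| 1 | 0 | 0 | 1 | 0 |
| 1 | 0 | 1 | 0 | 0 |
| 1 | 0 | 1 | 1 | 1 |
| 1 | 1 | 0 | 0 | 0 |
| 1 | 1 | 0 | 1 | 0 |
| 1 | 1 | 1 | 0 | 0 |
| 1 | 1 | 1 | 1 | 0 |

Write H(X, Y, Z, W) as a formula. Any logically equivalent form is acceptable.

The 1-rows are (0,0,0,0), (0,0,0,1), (1,0,1,1). Each contributes one minterm — ¬X·¬Y·¬Z·¬W; ¬X·¬Y·¬Z·W; X·¬Y·Z·W — and their disjunction is a sum-of-products form of H.

H(X, Y, Z, W) = ((((¬X ∧ ¬Y) ∧ ¬Z) ∧ ¬W) ∨ (((¬X ∧ ¬Y) ∧ ¬Z) ∧ W)) ∨ (((X ∧ ¬Y) ∧ Z) ∧ W)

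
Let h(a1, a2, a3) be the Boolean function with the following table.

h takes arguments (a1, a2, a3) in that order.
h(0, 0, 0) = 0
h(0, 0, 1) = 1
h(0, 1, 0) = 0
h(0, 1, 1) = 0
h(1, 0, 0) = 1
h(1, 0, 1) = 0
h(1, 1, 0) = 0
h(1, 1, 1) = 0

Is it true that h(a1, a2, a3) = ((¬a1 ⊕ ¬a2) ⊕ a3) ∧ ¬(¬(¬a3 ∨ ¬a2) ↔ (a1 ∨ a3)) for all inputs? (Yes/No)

Evaluate ((¬a1 ⊕ ¬a2) ⊕ a3) ∧ ¬(¬(¬a3 ∨ ¬a2) ↔ (a1 ∨ a3)) on each row and compare to h:
  a1=0, a2=0, a3=0: formula gives 0, h = 0 ✓
  a1=0, a2=0, a3=1: formula gives 1, h = 1 ✓
  a1=0, a2=1, a3=0: formula gives 0, h = 0 ✓
  a1=0, a2=1, a3=1: formula gives 0, h = 0 ✓
  a1=1, a2=0, a3=0: formula gives 1, h = 1 ✓
  …and likewise for the remaining 3 rows.
All 8 rows match — the expression computes h exactly.

Yes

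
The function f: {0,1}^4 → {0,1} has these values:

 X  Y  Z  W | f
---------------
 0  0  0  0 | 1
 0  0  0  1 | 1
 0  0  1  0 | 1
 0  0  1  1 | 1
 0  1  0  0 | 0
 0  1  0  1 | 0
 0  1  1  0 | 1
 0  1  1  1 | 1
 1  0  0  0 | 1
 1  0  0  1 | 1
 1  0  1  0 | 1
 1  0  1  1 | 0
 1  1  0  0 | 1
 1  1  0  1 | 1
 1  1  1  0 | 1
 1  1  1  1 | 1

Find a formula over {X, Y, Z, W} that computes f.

The 0-rows are (0,1,0,0), (0,1,0,1), (1,0,1,1). Take each as a conjunction (¬X·Y·¬Z·¬W, ¬X·Y·¬Z·W, X·¬Y·Z·W), form their disjunction, and complement — that gives a formula that is 1 everywhere f is.

f(X, Y, Z, W) = (((((X' · Y) · Z') · W') + (((X' · Y) · Z') · W)) + (((X · Y') · Z) · W))'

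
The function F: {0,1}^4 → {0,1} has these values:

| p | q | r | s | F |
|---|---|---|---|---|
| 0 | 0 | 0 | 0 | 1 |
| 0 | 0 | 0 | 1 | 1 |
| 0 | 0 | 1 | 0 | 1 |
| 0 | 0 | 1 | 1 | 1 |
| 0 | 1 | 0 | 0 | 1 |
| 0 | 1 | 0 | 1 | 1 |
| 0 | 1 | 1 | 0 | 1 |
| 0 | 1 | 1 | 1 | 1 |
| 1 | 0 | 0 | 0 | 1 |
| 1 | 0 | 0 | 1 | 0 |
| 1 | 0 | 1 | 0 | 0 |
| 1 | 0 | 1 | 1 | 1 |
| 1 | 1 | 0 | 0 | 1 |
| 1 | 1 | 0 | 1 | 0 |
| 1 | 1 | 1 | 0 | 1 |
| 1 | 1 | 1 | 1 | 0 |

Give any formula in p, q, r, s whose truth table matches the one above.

The 0-rows are (1,0,0,1), (1,0,1,0), (1,1,0,1), (1,1,1,1). Take each as a conjunction (p·¬q·¬r·s, p·¬q·r·¬s, p·q·¬r·s, p·q·r·s), form their disjunction, and complement — that gives a formula that is 1 everywhere F is.

F(p, q, r, s) = not ((((((p and not q) and not r) and s) or (((p and not q) and r) and not s)) or (((p and q) and not r) and s)) or (((p and q) and r) and s))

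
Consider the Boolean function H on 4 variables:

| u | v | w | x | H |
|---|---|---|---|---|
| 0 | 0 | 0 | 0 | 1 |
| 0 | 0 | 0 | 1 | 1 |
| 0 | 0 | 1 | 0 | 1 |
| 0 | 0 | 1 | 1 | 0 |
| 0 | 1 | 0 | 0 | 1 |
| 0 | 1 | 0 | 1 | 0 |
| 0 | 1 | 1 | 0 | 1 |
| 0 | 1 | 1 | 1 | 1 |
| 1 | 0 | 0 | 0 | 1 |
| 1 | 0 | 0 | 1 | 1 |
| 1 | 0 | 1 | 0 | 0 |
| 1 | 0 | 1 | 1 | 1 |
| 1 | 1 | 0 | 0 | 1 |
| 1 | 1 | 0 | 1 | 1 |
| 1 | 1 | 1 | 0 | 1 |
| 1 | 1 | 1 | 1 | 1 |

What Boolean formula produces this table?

H(u, v, w, x) = not (((((not u and not v) and w) and x) or (((not u and v) and not w) and x)) or (((u and not v) and w) and not x))

H is 0 on only 3 rows — (0,0,1,1), (0,1,0,1), (1,0,1,0). Writing each as a minterm (¬u·¬v·w·x, ¬u·v·¬w·x, u·¬v·w·¬x) and OR-ing them characterizes exactly where H=0, so H is the negation of that disjunction.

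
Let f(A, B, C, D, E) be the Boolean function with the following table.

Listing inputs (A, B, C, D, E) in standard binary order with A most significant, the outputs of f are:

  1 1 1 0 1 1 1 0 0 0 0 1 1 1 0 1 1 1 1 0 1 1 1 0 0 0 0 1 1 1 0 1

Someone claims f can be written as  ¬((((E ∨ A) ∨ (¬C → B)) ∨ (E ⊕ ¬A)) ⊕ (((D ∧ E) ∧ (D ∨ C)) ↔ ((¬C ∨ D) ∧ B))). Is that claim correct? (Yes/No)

Check the formula against f row by row:
  A=0, B=0, C=0, D=0, E=0: formula gives 1, f = 1 ✓
  A=0, B=0, C=0, D=0, E=1: formula gives 1, f = 1 ✓
  A=0, B=0, C=0, D=1, E=0: formula gives 1, f = 1 ✓
  A=0, B=0, C=0, D=1, E=1: formula gives 0, f = 0 ✓
  … (the remaining 28 rows also agree.)
All 32 rows match — the expression computes f exactly.

Yes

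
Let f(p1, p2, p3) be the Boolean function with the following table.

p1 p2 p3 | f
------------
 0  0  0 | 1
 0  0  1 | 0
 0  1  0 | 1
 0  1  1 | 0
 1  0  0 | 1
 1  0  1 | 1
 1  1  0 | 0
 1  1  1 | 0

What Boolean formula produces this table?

f(p1, p2, p3) = ((((~p1 & ~p2) & ~p3) | ((~p1 & p2) & ~p3)) | ((p1 & ~p2) & ~p3)) | ((p1 & ~p2) & p3)

f=1 on 4 inputs: (0,0,0), (0,1,0), (1,0,0), (1,0,1). Reading each as a conjunction of literals (¬p1·¬p2·¬p3, ¬p1·p2·¬p3, p1·¬p2·¬p3, p1·¬p2·p3) and taking the OR gives the canonical DNF.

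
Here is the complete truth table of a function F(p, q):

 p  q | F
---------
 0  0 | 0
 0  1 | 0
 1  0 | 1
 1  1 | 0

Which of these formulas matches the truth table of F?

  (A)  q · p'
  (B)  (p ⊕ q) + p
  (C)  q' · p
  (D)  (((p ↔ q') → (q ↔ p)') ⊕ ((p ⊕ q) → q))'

C

(A) disagrees with F on (0,1) (formula → 1, table → 0); rule it out.
(B) disagrees with F on (0,1) (formula → 1, table → 0); rule it out.
(D) disagrees with F on (0,0) (formula → 1, table → 0); rule it out.
(C) is the remaining candidate, and it agrees with F on all 4 inputs.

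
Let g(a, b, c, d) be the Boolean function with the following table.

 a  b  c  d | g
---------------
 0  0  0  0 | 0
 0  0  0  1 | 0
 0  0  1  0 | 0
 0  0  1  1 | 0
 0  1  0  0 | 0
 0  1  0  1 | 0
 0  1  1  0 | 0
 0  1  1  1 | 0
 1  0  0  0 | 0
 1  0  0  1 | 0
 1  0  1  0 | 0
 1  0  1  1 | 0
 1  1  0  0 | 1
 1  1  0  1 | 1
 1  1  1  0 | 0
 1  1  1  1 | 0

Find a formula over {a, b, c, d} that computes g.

Collect the rows where g=1 — (1,1,0,0), (1,1,0,1) — and write one minterm per row: a·b·¬c·¬d, a·b·¬c·d. Their union (logical OR) reproduces the table exactly.

g(a, b, c, d) = (((a & b) & ~c) & ~d) | (((a & b) & ~c) & d)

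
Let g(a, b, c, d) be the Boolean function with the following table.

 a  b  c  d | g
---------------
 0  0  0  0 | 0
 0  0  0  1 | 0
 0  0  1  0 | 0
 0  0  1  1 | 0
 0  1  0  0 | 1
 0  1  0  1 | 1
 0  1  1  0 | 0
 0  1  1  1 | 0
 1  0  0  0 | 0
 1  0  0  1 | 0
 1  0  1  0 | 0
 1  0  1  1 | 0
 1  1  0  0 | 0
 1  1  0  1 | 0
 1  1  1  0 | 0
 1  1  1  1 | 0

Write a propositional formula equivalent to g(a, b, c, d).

g(a, b, c, d) = (((NOT a AND b) AND NOT c) AND NOT d) OR (((NOT a AND b) AND NOT c) AND d)

g=1 on 2 inputs: (0,1,0,0), (0,1,0,1). Reading each as a conjunction of literals (¬a·b·¬c·¬d, ¬a·b·¬c·d) and taking the OR gives the canonical DNF.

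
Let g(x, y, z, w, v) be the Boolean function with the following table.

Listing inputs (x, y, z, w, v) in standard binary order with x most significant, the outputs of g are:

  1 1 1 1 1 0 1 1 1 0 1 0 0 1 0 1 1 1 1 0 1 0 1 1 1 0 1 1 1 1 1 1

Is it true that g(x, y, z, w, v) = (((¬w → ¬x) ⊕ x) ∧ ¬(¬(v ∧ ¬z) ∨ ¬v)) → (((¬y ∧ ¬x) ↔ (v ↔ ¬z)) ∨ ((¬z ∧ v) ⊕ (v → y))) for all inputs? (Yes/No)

No

Evaluate (((¬w → ¬x) ⊕ x) ∧ ¬(¬(v ∧ ¬z) ∨ ¬v)) → (((¬y ∧ ¬x) ↔ (v ↔ ¬z)) ∨ ((¬z ∧ v) ⊕ (v → y))) on each row and compare to g:
  x=0, y=0, z=0, w=0, v=0: formula gives 1, g = 1 ✓
  x=0, y=0, z=0, w=0, v=1: formula gives 1, g = 1 ✓
  x=0, y=0, z=0, w=1, v=0: formula gives 1, g = 1 ✓
  x=0, y=0, z=0, w=1, v=1: formula gives 1, g = 1 ✓
  …
  x=0, y=0, z=1, w=0, v=1: formula gives 1, but g = 0 ✗
Row (0,0,1,0,1) is a counterexample, so the formula is not equivalent to g.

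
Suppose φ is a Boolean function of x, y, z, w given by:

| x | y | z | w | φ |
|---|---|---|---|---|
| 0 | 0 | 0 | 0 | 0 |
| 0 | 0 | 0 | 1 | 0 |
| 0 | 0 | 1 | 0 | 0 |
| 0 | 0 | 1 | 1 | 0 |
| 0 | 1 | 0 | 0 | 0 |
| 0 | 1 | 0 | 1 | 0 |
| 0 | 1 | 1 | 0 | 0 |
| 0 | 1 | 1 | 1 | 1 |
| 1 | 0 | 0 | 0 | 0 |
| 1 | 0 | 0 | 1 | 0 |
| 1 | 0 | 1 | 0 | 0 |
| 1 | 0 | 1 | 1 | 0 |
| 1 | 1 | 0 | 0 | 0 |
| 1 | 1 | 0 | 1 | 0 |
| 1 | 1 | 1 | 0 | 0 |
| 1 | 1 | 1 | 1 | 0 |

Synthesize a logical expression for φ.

φ(x, y, z, w) = ((¬x ∧ y) ∧ z) ∧ w

φ is 1 on exactly one input, (0,1,1,1), whose minterm is ¬x·y·z·w. So φ is just that conjunction.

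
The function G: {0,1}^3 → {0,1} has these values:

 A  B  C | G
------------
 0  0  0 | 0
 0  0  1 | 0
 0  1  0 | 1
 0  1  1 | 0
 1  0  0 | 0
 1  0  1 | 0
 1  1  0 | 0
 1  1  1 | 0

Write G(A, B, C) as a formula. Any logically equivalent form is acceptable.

Only row (0,1,0) gives 1. That row's minterm ¬A·B·¬C is G directly.

G(A, B, C) = (A' · B) · C'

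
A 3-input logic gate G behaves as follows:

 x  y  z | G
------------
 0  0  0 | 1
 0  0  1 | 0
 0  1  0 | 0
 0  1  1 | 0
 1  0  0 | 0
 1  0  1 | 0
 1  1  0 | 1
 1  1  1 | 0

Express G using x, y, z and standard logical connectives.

G(x, y, z) = ((x' · y') · z') + ((x · y) · z')

The 1-rows are (0,0,0), (1,1,0). Each contributes one minterm — ¬x·¬y·¬z; x·y·¬z — and their disjunction is a sum-of-products form of G.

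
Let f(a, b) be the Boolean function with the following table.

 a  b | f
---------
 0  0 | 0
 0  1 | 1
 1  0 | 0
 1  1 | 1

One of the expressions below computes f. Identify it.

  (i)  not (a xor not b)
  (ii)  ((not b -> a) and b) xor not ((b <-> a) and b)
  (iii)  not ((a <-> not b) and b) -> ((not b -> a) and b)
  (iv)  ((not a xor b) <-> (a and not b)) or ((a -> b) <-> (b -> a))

(i) fails at (1,0): the formula yields 1, f is 0.
(ii) fails at (0,0): the formula yields 1, f is 0.
(iv) fails at (0,0): the formula yields 1, f is 0.
That leaves (iii). Evaluating it on every row reproduces the table of f exactly.

iii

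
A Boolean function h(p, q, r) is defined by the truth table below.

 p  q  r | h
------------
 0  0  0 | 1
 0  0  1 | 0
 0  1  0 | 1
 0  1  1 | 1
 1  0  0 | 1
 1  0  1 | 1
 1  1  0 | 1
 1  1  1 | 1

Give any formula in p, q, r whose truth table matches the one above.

h(p, q, r) = not ((not p and not q) and r)

h is 0 on exactly one input, (0,0,1), whose minterm is ¬p·¬q·r. So h is the negation of that single conjunction.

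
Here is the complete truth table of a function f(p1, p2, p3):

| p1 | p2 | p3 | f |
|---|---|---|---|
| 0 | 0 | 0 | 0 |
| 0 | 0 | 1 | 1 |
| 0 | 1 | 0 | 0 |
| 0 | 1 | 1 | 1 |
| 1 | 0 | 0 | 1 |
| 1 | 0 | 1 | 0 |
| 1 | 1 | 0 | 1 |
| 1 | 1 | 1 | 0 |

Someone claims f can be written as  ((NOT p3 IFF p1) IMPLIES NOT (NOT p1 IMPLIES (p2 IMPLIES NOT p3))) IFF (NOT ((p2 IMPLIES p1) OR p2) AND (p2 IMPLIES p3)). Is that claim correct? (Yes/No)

Evaluate ((NOT p3 IFF p1) IMPLIES NOT (NOT p1 IMPLIES (p2 IMPLIES NOT p3))) IFF (NOT ((p2 IMPLIES p1) OR p2) AND (p2 IMPLIES p3)) on each row and compare to f:
  p1=0, p2=0, p3=0: formula gives 0, f = 0 ✓
  p1=0, p2=0, p3=1: formula gives 1, f = 1 ✓
  p1=0, p2=1, p3=0: formula gives 0, f = 0 ✓
  p1=0, p2=1, p3=1: formula gives 0, but f = 1 ✗
Since they disagree at (0,1,1), the expression is not a correct formula for f.

No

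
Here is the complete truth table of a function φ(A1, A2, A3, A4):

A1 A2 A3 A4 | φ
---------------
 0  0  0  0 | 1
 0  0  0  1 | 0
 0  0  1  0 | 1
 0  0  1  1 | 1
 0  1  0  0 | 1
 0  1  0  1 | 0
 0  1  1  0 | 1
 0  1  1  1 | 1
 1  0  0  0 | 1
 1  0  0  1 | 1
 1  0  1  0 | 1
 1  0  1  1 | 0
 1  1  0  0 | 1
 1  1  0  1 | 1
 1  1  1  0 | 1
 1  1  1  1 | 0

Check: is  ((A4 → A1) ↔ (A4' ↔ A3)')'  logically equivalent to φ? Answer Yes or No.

Check the formula against φ row by row:
  A1=0, A2=0, A3=0, A4=0: formula gives 0, but φ = 1 ✗
A single disagreement suffices: at (0,0,0,0) they differ, so the formula does not compute φ.

No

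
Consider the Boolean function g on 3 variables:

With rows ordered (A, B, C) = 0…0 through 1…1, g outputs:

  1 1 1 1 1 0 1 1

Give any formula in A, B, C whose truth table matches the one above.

g is 0 on exactly one input, (1,0,1), whose minterm is A·¬B·C. So g is the negation of that single conjunction.

g(A, B, C) = ((A · B') · C)'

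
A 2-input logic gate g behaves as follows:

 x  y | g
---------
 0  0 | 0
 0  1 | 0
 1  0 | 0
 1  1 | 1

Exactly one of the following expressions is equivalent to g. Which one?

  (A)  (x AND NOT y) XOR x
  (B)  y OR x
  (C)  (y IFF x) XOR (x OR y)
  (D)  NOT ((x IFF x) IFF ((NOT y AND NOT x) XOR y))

A

(B) fails at (0,1): the formula yields 1, g is 0.
(C) fails at (0,0): the formula yields 1, g is 0.
(D) fails at (1,0): the formula yields 1, g is 0.
(A) is the remaining candidate, and it agrees with g on all 4 inputs.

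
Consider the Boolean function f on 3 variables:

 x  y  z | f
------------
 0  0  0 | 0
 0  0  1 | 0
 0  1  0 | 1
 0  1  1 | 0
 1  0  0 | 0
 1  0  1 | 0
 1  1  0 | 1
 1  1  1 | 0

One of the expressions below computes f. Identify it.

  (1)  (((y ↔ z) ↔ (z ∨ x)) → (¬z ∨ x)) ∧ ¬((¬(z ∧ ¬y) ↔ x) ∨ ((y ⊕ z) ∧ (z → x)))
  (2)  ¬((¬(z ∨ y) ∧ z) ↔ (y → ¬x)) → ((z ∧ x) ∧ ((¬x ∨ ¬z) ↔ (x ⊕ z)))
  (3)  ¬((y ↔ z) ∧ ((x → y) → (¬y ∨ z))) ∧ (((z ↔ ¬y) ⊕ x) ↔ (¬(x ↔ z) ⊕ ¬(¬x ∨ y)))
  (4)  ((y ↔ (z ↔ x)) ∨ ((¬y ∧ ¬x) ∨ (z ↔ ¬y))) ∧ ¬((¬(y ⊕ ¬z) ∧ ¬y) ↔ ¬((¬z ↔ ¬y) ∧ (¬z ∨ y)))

(1) disagrees with f on (0,0,0) (formula → 1, table → 0); rule it out.
(2) disagrees with f on (0,1,0) (formula → 0, table → 1); rule it out.
(3) disagrees with f on (0,0,1) (formula → 1, table → 0); rule it out.
Only (4) survives; checking it on all 8 rows confirms it matches f.

4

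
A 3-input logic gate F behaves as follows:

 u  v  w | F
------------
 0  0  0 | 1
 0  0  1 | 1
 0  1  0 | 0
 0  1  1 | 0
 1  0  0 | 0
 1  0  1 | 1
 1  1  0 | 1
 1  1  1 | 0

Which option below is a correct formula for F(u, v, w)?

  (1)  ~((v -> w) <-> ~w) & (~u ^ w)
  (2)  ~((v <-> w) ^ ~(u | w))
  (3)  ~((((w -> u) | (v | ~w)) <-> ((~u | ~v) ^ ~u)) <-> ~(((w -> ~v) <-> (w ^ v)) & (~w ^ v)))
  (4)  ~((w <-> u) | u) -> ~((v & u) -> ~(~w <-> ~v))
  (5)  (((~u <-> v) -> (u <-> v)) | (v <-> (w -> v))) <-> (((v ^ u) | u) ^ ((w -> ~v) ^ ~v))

(1): at (0,0,0) it gives 0, but F = 1 — eliminated.
(3): at (0,0,1) it gives 0, but F = 1 — eliminated.
(4): at (0,0,1) it gives 0, but F = 1 — eliminated.
(5): at (0,0,0) it gives 0, but F = 1 — eliminated.
(2) is the remaining candidate, and it agrees with F on all 8 inputs.

2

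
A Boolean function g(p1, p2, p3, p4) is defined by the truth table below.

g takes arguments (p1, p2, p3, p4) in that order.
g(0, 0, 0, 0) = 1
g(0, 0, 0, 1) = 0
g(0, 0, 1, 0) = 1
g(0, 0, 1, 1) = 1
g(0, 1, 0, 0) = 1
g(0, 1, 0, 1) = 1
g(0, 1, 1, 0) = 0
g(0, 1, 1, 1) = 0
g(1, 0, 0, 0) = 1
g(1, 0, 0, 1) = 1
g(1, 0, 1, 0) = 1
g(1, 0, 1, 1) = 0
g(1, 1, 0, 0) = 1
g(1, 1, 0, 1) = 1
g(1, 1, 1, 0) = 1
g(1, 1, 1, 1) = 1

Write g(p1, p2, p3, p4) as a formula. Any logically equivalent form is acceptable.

g is 0 on only 4 rows — (0,0,0,1), (0,1,1,0), (0,1,1,1), (1,0,1,1). Writing each as a minterm (¬p1·¬p2·¬p3·p4, ¬p1·p2·p3·¬p4, ¬p1·p2·p3·p4, p1·¬p2·p3·p4) and OR-ing them characterizes exactly where g=0, so g is the negation of that disjunction.

g(p1, p2, p3, p4) = ~((((((~p1 & ~p2) & ~p3) & p4) | (((~p1 & p2) & p3) & ~p4)) | (((~p1 & p2) & p3) & p4)) | (((p1 & ~p2) & p3) & p4))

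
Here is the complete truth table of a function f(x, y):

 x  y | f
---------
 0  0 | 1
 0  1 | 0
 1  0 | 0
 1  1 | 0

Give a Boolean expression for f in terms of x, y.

The output is 1 only when every input is 0 — NOR of all inputs.

f(x, y) = NOT (x OR y)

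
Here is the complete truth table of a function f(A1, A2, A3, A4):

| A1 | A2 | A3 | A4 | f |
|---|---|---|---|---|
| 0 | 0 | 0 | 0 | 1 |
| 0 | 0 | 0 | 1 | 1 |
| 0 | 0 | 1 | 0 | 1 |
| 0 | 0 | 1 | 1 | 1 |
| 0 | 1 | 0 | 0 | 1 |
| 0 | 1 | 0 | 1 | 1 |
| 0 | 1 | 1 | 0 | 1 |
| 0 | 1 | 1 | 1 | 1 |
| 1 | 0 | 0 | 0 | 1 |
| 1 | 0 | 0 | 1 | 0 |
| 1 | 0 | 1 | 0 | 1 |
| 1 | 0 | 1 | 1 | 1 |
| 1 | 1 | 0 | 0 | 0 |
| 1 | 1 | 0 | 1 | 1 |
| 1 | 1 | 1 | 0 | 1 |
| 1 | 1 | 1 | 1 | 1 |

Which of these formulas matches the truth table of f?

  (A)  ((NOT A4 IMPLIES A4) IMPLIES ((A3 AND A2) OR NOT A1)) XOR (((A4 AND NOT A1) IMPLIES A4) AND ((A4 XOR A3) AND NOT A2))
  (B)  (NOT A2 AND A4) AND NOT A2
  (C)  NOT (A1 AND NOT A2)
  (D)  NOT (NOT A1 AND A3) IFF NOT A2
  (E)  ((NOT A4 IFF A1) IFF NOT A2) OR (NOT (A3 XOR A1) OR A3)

E

(A) disagrees with f on (0,0,0,1) (formula → 0, table → 1); rule it out.
(B) disagrees with f on (0,0,0,0) (formula → 0, table → 1); rule it out.
(C) disagrees with f on (1,0,0,0) (formula → 0, table → 1); rule it out.
(D) disagrees with f on (0,0,1,0) (formula → 0, table → 1); rule it out.
That leaves (E). Evaluating it on every row reproduces the table of f exactly.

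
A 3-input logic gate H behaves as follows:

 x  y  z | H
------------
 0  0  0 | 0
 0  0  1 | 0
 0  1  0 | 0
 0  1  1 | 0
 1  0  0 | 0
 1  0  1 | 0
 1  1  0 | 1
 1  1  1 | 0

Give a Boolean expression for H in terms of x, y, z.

H(x, y, z) = (x AND y) AND NOT z

Only row (1,1,0) gives 1. That row's minterm x·y·¬z is H directly.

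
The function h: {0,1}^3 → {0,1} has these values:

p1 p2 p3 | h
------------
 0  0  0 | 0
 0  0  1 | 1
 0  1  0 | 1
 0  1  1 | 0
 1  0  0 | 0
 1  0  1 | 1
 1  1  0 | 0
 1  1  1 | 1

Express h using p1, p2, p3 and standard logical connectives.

The 1-rows are (0,0,1), (0,1,0), (1,0,1), (1,1,1). Each contributes one minterm — ¬p1·¬p2·p3; ¬p1·p2·¬p3; p1·¬p2·p3; p1·p2·p3 — and their disjunction is a sum-of-products form of h.

h(p1, p2, p3) = ((((¬p1 ∧ ¬p2) ∧ p3) ∨ ((¬p1 ∧ p2) ∧ ¬p3)) ∨ ((p1 ∧ ¬p2) ∧ p3)) ∨ ((p1 ∧ p2) ∧ p3)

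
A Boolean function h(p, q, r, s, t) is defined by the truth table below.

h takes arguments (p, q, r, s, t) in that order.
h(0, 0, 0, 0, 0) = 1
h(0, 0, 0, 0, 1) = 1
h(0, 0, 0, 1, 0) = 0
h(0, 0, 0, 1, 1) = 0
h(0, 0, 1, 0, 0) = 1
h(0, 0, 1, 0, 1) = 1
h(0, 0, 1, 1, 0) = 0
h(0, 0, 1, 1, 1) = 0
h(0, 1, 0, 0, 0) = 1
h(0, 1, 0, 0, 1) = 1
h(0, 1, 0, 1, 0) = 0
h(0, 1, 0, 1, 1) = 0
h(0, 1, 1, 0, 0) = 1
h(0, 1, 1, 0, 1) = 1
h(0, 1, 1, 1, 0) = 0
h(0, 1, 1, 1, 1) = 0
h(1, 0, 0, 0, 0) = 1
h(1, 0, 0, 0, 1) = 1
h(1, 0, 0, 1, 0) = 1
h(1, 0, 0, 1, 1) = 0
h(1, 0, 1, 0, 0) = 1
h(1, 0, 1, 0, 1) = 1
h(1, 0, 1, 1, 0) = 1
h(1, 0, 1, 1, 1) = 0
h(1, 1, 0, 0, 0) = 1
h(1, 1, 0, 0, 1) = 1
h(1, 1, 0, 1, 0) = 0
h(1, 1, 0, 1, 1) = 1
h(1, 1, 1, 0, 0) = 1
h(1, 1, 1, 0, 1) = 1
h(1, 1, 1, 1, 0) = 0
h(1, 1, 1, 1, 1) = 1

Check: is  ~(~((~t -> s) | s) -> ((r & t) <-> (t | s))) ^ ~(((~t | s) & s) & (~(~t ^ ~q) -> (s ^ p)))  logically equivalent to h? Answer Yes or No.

Yes

Check the formula against h row by row:
  p=0, q=0, r=0, s=0, t=0: formula gives 1, h = 1 ✓
  p=0, q=0, r=0, s=0, t=1: formula gives 1, h = 1 ✓
  p=0, q=0, r=0, s=1, t=0: formula gives 0, h = 0 ✓
  p=0, q=0, r=0, s=1, t=1: formula gives 0, h = 0 ✓
  …and likewise for the remaining 28 rows.
No disagreement on any input; they are logically equivalent.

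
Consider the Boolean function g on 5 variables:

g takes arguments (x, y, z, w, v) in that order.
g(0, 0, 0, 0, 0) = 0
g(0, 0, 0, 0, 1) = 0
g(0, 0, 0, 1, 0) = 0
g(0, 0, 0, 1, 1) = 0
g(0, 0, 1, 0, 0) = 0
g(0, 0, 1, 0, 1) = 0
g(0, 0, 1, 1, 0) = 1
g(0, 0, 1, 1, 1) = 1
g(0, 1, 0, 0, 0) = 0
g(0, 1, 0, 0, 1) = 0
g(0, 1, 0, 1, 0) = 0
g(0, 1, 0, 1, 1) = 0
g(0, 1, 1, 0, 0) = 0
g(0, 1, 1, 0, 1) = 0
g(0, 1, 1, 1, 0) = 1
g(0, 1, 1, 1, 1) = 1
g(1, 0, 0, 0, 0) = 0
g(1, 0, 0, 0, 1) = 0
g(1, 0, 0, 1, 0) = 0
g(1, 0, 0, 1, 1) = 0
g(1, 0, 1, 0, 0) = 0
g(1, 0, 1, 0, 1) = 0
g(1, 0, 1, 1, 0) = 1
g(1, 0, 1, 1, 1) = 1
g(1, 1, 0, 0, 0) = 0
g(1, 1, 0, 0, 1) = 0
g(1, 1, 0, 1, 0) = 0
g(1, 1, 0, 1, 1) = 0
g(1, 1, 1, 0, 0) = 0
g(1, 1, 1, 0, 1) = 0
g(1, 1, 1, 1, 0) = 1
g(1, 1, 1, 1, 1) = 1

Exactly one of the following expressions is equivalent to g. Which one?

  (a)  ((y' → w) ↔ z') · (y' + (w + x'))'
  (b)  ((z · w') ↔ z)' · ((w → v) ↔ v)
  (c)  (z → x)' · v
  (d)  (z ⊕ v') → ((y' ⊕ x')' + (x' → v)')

b

(a) fails at (0,0,1,1,0): the formula yields 0, g is 1.
(c) fails at (0,0,1,0,1): the formula yields 1, g is 0.
(d) fails at (0,0,0,0,0): the formula yields 1, g is 0.
Only (b) survives; checking it on all 32 rows confirms it matches g.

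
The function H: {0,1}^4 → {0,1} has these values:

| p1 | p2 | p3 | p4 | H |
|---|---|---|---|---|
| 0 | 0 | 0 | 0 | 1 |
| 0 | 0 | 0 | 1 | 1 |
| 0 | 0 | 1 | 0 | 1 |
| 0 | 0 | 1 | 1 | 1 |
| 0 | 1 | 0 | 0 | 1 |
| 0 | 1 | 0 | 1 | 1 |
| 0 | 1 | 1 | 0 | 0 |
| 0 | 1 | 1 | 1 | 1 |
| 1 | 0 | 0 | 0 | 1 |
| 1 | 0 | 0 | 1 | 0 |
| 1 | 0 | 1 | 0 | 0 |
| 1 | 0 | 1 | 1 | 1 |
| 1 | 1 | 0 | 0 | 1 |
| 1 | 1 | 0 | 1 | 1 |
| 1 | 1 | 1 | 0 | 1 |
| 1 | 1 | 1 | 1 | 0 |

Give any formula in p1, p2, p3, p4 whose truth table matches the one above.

There are just 4 zero rows: (0,1,1,0), (1,0,0,1), (1,0,1,0), (1,1,1,1). Their minterms are ¬p1·p2·p3·¬p4, p1·¬p2·¬p3·p4, p1·¬p2·p3·¬p4, p1·p2·p3·p4; the OR of those covers precisely the 0-outputs, and negating it yields H.

H(p1, p2, p3, p4) = not ((((((not p1 and p2) and p3) and not p4) or (((p1 and not p2) and not p3) and p4)) or (((p1 and not p2) and p3) and not p4)) or (((p1 and p2) and p3) and p4))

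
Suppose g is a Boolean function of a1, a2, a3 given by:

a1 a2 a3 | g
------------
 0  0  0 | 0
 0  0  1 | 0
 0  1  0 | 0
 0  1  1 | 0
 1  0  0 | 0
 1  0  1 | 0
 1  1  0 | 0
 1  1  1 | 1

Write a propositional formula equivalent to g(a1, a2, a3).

g(a1, a2, a3) = (a1 · a2) · a3

The output is 1 only when every input is 1 — the AND of all inputs.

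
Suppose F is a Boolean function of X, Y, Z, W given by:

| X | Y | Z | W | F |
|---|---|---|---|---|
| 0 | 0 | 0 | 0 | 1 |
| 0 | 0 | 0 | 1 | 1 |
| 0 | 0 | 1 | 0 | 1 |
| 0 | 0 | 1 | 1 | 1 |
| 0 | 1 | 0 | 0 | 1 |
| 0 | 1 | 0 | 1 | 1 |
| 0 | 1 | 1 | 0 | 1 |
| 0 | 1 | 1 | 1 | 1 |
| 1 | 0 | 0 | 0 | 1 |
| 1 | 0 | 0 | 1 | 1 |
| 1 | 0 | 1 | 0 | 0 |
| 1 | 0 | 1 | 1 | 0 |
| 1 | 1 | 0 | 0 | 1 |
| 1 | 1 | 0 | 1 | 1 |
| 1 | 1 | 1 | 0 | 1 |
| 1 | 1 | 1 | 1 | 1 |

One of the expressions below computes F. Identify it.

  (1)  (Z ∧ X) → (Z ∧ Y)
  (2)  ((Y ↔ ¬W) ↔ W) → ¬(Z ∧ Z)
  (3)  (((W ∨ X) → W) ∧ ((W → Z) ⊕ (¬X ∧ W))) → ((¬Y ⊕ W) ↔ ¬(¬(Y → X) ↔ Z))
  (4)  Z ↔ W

1

(2) fails at (0,0,1,0): the formula yields 0, F is 1.
(3) fails at (0,0,0,0): the formula yields 0, F is 1.
(4) fails at (0,0,0,1): the formula yields 0, F is 1.
(1) is the remaining candidate, and it agrees with F on all 16 inputs.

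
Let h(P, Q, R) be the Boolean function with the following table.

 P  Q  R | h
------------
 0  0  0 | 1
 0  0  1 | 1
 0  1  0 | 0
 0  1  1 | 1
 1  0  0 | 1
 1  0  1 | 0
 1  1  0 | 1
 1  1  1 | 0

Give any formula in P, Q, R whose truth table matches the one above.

There are just 3 zero rows: (0,1,0), (1,0,1), (1,1,1). Their minterms are ¬P·Q·¬R, P·¬Q·R, P·Q·R; the OR of those covers precisely the 0-outputs, and negating it yields h.

h(P, Q, R) = ¬((((¬P ∧ Q) ∧ ¬R) ∨ ((P ∧ ¬Q) ∧ R)) ∨ ((P ∧ Q) ∧ R))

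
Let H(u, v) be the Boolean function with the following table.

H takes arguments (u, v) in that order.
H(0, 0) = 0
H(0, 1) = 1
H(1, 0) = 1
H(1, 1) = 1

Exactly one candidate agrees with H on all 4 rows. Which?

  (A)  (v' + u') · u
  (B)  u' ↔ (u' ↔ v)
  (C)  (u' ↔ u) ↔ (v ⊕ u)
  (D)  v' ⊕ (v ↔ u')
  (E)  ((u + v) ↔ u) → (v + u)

(A): at (0,1) it gives 0, but H = 1 — eliminated.
(B): at (1,0) it gives 0, but H = 1 — eliminated.
(C): at (0,0) it gives 1, but H = 0 — eliminated.
(D): at (0,0) it gives 1, but H = 0 — eliminated.
(E) is the remaining candidate, and it agrees with H on all 4 inputs.

E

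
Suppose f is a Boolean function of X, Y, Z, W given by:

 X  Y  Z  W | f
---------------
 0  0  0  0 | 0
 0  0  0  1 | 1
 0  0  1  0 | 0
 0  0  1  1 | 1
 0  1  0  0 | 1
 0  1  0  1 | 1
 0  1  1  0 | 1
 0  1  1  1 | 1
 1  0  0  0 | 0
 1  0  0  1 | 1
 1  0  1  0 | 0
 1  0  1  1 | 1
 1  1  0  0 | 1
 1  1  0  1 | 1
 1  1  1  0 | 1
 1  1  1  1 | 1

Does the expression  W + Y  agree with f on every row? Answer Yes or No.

Check the formula against f row by row:
  X=0, Y=0, Z=0, W=0: formula gives 0, f = 0 ✓
  X=0, Y=0, Z=0, W=1: formula gives 1, f = 1 ✓
  X=0, Y=0, Z=1, W=0: formula gives 0, f = 0 ✓
  X=0, Y=0, Z=1, W=1: formula gives 1, f = 1 ✓
  …and likewise for the remaining 12 rows.
No disagreement on any input; they are logically equivalent.

Yes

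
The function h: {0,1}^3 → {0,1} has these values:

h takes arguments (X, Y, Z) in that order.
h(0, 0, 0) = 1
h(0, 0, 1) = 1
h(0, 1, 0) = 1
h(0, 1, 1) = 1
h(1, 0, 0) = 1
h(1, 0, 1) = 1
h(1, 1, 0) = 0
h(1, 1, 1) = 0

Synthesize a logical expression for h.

h(X, Y, Z) = ¬(((X ∧ Y) ∧ ¬Z) ∨ ((X ∧ Y) ∧ Z))

There are just 2 zero rows: (1,1,0), (1,1,1). Their minterms are X·Y·¬Z, X·Y·Z; the OR of those covers precisely the 0-outputs, and negating it yields h.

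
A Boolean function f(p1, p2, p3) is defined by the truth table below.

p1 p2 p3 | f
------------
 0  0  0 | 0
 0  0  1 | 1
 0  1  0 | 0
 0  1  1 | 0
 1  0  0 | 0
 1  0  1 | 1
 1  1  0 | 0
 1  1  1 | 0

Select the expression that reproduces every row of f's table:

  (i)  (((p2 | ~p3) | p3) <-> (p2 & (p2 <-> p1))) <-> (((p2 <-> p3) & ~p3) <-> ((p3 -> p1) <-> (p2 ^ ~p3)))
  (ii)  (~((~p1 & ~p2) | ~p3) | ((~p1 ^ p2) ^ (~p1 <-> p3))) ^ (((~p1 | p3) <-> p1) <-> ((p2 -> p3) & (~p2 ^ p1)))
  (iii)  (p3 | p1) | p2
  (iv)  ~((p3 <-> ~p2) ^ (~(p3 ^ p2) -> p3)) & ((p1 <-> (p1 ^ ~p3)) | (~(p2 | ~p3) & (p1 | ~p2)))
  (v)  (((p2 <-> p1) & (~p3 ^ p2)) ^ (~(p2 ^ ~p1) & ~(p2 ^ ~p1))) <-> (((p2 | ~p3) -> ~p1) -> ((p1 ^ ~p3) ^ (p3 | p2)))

(i) disagrees with f on (1,0,1) (formula → 0, table → 1); rule it out.
(ii) disagrees with f on (0,0,0) (formula → 1, table → 0); rule it out.
(iii) disagrees with f on (0,1,0) (formula → 1, table → 0); rule it out.
(v) disagrees with f on (0,0,0) (formula → 1, table → 0); rule it out.
(iv) is the remaining candidate, and it agrees with f on all 8 inputs.

iv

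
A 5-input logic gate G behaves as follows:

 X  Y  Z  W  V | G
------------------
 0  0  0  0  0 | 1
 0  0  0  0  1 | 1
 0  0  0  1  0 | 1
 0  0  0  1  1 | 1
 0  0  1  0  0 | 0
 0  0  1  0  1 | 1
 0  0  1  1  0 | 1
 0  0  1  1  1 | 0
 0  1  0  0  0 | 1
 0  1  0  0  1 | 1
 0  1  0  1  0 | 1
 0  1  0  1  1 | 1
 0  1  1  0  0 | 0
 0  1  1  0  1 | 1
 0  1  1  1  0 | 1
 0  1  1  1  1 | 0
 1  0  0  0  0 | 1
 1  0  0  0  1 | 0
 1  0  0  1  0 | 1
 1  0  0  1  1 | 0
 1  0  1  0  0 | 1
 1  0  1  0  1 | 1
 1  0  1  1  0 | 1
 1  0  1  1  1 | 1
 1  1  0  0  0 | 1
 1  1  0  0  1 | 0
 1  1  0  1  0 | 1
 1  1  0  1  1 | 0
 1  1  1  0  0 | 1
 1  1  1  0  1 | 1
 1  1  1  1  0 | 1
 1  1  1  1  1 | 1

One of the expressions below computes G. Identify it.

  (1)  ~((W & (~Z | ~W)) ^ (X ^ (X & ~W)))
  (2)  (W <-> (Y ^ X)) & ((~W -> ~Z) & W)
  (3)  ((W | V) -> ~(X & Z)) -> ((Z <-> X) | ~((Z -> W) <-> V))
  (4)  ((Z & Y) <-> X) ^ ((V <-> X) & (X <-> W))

(1) fails at (0,0,0,1,0): the formula yields 0, G is 1.
(2) fails at (0,0,0,0,0): the formula yields 0, G is 1.
(4) fails at (0,0,0,0,0): the formula yields 0, G is 1.
That leaves (3). Evaluating it on every row reproduces the table of G exactly.

3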